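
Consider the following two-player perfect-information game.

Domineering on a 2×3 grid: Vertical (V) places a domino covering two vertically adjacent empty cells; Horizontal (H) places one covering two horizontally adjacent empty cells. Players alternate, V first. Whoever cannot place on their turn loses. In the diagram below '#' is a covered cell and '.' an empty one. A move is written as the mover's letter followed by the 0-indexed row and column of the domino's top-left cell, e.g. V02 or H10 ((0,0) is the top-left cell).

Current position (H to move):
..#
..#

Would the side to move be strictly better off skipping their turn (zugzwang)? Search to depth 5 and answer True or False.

[..#/..#] H move#1: H00:+1/###/..#*, H10:+1/..#/###
[###/..#] end (terminal -1, V#2); searched ..#/..# to 5
if H skipped the turn, V would face:
~ [..#/..#] V move#1: V00:+1/#.#/#.#*, V01:+1/.##/.##
~ [#.#/#.#] end (terminal -1, H#2); searched ..#/..# to 5
compare (H): move=+1 vs pass=-1

zugzwang(..#/..#, H) = False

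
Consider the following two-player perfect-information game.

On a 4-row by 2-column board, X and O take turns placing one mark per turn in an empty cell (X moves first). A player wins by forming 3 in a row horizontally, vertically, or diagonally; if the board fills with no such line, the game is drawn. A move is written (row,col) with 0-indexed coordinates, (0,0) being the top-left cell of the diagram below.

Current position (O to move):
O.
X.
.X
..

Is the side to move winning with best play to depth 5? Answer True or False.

O winning at [O./X./.X/..]: False

ply 1, O at O./X./.X/.. | (0,1)=+0→OO/X./.X/..*; (1,1)=+0→O./XO/.X/..; (2,0)=-1→O./X./OX/..; (3,0)=-1→O./X./.X/O.; (3,1)=+0→O./X./.X/.O
ply 2, X at OO/X./.X/.. | (1,1)=+0→OO/XX/.X/..*; (2,0)=+0→OO/X./XX/..; (3,0)=+0→OO/X./.X/X.; (3,1)=+0→OO/X./.X/.X
ply 3, O at OO/XX/.X/.. | (2,0)=-1→OO/XX/OX/..; (3,0)=-1→OO/XX/.X/O.; (3,1)=+0→OO/XX/.X/.O*
ply 4, X at OO/XX/.X/.O | (2,0)=+0→OO/XX/XX/.O*; (3,0)=+0→OO/XX/.X/XO
ply 5, O at OO/XX/XX/.O | (3,0)=+0→OO/XX/XX/OO*
ply 6: OO/XX/XX/OO is terminal +0 (X); from O./X./.X/.. depth 5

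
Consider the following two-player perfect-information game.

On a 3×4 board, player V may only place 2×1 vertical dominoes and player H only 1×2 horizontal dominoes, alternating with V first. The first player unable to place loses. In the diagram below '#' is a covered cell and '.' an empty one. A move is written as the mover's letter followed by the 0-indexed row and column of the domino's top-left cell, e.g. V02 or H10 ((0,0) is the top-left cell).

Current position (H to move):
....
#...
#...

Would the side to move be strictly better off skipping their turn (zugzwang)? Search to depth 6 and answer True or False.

zugzwang(..../#.../#..., H) = False

p1 H@[..../#.../#...]: H00[##../#.../#...]-1 H01[.##./#.../#...]-1 H02[..##/#.../#...]-1 H11[..../###./#...]+1* H12[..../#.##/#...]+1 H21[..../#.../###.]-1 H22[..../#.../#.##]-1
p2 V@[..../###./#...]: V03[...#/####/#...]-1* V13[..../####/#..#]-1
p3 H@[...#/####/#...]: H00[##.#/####/#...]+1* H01[.###/####/#...]+1 H21[...#/####/###.]+1 H22[...#/####/#.##]+1
p4 V@[##.#/####/#...] terminal -1; root [..../#.../#...] d6
if H skipped the turn, V would face:
~ p1 V@[..../#.../#...]: V01[.#../##../#...]-1 V02[..#./#.#./#...]+1* V03[...#/#..#/#...]-1 V11[..../##../##..]-1 V12[..../#.#./#.#.]+1 V13[..../#..#/#..#]-1
~ p2 H@[..#./#.#./#...]: H00[###./#.#./#...]-1* H21[..#./#.#./###.]-1 H22[..#./#.#./#.##]-1
~ p3 V@[###./#.#./#...]: V03[####/#.##/#...]-1 V11[###./###./##..]+1* V13[###./#.##/#..#]-1
~ p4 H@[###./###./##..]: H22[###./###./####]-1*
~ p5 V@[###./###./####]: V03[####/####/####]+1*
~ p6 H@[####/####/####] terminal -1; root [..../#.../#...] d6
compare (H): move=+1 vs pass=-1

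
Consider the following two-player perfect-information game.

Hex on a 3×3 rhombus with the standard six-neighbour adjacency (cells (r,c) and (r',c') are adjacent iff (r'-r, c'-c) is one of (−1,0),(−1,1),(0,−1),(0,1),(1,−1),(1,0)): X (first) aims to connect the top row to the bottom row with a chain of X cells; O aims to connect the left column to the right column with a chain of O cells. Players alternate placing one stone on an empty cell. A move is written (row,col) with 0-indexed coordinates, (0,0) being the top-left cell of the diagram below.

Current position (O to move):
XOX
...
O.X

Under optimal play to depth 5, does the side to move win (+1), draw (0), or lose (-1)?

value(XOX/.../O.X, O) = +1

[XOX/.../O.X] O move#1: (1,0):-1/XOX/O../O.X, (1,1):-1/XOX/.O./O.X, (1,2):+1/XOX/..O/O.X*, (2,1):-1/XOX/.../OOX
[XOX/..O/O.X] X move#2: (1,0):-1/XOX/X.O/O.X*, (1,1):-1/XOX/.XO/O.X, (2,1):-1/XOX/..O/OXX
[XOX/X.O/O.X] O move#3: (1,1):+1/XOX/XOO/O.X*, (2,1):+1/XOX/X.O/OOX
[XOX/XOO/O.X] end (terminal -1, X#4); searched XOX/.../O.X to 5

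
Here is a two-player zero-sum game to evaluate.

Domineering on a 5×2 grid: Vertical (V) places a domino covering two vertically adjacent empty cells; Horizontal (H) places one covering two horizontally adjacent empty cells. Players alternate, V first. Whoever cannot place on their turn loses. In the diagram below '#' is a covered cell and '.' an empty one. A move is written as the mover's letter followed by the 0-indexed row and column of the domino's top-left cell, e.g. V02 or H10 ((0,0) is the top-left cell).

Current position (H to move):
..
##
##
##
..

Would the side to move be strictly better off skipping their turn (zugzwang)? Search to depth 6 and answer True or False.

ply 1, H at ../##/##/##/.. | H00=+1→##/##/##/##/..*; H40=+1→../##/##/##/##
ply 2: ##/##/##/##/.. is terminal -1 (V); from ../##/##/##/.. depth 6
pass branch (V moves first from the same position):
  | ply 1: ../##/##/##/.. is terminal -1 (V); from ../##/##/##/.. depth 6
H moving scores +1; H passing scores +1

zugzwang(../##/##/##/.., H) = False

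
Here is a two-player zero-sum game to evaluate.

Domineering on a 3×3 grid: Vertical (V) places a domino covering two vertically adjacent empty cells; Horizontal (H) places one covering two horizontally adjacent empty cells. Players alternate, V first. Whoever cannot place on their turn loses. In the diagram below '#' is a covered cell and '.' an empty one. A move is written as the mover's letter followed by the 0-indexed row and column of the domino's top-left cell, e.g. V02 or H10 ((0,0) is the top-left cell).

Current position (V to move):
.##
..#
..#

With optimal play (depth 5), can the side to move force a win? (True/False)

V winning at [.##/..#/..#]: True

ply 1, V at .##/..#/..# | V00=-1→###/#.#/..#; V10=+1→.##/#.#/#.#*; V11=+1→.##/.##/.##
ply 2: .##/#.#/#.# is terminal -1 (H); from .##/..#/..# depth 5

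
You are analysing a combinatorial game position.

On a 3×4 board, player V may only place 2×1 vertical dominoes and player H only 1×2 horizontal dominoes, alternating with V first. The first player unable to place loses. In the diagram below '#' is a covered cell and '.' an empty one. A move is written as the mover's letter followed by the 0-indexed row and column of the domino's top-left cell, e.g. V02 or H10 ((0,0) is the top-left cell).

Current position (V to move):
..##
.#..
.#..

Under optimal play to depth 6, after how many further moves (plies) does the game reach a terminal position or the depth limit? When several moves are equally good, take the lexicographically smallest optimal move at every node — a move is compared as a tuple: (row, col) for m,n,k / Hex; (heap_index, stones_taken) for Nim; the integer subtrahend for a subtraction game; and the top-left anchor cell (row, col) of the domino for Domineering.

PV length from [..##/.#../.#..]: 3 plies

[..##/.#../.#..] V move#1: V00:-1/#.##/##../.#.., V10:-1/..##/##../##.., V12:+1/..##/.##./.##.*, V13:+1/..##/.#.#/.#.#
[..##/.##./.##.] H move#2: H00:-1/####/.##./.##.*
[####/.##./.##.] V move#3: V10:+1/####/###./###.*, V13:+1/####/.###/.###
[####/###./###.] end (terminal -1, H#4); searched ..##/.#../.#.. to 6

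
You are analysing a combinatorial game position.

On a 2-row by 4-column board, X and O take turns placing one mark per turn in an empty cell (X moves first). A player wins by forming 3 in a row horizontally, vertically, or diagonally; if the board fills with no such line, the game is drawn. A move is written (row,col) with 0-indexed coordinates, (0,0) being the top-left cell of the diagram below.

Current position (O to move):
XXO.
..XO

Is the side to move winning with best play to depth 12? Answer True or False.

[XXO./..XO] O move#1: (0,3):+0/XXOO/..XO*, (1,0):+0/XXO./O.XO, (1,1):+0/XXO./.OXO
[XXOO/..XO] X move#2: (1,0):+0/XXOO/X.XO*, (1,1):+0/XXOO/.XXO
[XXOO/X.XO] O move#3: (1,1):+0/XXOO/XOXO*
[XXOO/XOXO] end (terminal +0, X#4); searched XXO./..XO to 12

O winning at [XXO./..XO]: False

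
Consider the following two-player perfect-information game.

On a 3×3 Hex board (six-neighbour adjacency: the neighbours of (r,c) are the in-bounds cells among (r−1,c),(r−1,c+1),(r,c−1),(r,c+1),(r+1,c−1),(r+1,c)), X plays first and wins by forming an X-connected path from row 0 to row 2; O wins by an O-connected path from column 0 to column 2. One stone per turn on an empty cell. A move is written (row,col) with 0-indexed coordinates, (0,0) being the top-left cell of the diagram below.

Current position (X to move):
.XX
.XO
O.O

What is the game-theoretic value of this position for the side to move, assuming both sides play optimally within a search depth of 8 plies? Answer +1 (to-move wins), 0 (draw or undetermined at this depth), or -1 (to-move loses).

value(.XX/.XO/O.O, X) = +1

ply 1, X at .XX/.XO/O.O | (0,0)=-1→XXX/.XO/O.O; (1,0)=-1→.XX/XXO/O.O; (2,1)=+1→.XX/.XO/OXO*
ply 2: .XX/.XO/OXO is terminal -1 (O); from .XX/.XO/O.O depth 8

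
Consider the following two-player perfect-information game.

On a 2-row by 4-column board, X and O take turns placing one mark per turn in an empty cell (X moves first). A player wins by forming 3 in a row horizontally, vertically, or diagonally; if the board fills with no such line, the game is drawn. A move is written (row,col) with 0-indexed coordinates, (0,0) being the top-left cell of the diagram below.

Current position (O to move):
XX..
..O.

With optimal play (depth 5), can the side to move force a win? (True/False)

ply 1, O at XX../..O. | (0,2)=+0→XXO./..O.*; (0,3)=-1→XX.O/..O.; (1,0)=-1→XX../O.O.; (1,1)=-1→XX../.OO.; (1,3)=-1→XX../..OO
ply 2, X at XXO./..O. | (0,3)=-1→XXOX/..O.; (1,0)=+0→XXO./X.O.*; (1,1)=+0→XXO./.XO.; (1,3)=+0→XXO./..OX
ply 3, O at XXO./X.O. | (0,3)=+0→XXOO/X.O.*; (1,1)=+0→XXO./XOO.; (1,3)=+0→XXO./X.OO
ply 4, X at XXOO/X.O. | (1,1)=+0→XXOO/XXO.*; (1,3)=+0→XXOO/X.OX
ply 5, O at XXOO/XXO. | (1,3)=+0→XXOO/XXOO*
ply 6: XXOO/XXOO is terminal +0 (X); from XX../..O. depth 5

O winning at [XX../..O.]: False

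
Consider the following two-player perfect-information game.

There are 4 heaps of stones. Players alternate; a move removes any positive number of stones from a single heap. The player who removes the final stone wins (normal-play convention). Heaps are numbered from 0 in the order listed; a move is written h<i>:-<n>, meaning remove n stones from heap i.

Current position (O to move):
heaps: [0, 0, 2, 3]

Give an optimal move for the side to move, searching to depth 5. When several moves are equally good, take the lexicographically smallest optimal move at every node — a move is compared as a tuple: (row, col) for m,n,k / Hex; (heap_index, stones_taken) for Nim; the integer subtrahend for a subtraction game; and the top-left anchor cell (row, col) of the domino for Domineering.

O's best at [(0,0,2,3)]: h3:-1

p1 O@[(0,0,2,3)]: h2:-1[(0,0,1,3)]-1 h2:-2[(0,0,0,3)]-1 h3:-1[(0,0,2,2)]+1* h3:-2[(0,0,2,1)]-1 h3:-3[(0,0,2,0)]-1
p2 X@[(0,0,2,2)]: h2:-1[(0,0,1,2)]-1* h2:-2[(0,0,0,2)]-1 h3:-1[(0,0,2,1)]-1 h3:-2[(0,0,2,0)]-1
p3 O@[(0,0,1,2)]: h2:-1[(0,0,0,2)]-1 h3:-1[(0,0,1,1)]+1* h3:-2[(0,0,1,0)]-1
p4 X@[(0,0,1,1)]: h2:-1[(0,0,0,1)]-1* h3:-1[(0,0,1,0)]-1
p5 O@[(0,0,0,1)]: h3:-1[(0,0,0,0)]+1*
p6 X@[(0,0,0,0)] terminal -1; root [(0,0,2,3)] d5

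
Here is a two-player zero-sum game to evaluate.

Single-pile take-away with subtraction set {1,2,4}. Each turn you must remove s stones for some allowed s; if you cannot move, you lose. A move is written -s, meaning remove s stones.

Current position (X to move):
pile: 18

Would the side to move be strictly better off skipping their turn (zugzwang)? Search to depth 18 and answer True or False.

zugzwang(18, X) = True

ply 1, X at 18 | -1=-1→17*; -2=-1→16; -4=-1→14
ply 2, O at 17 | -1=-1→16; -2=+1→15*; -4=-1→13
ply 3, X at 15 | -1=-1→14*; -2=-1→13; -4=-1→11
ply 4, O at 14 | -1=-1→13; -2=+1→12*; -4=-1→10
ply 5, X at 12 | -1=-1→11*; -2=-1→10; -4=-1→8
ply 6, O at 11 | -1=-1→10; -2=+1→9*; -4=-1→7
ply 7, X at 9 | -1=-1→8*; -2=-1→7; -4=-1→5
ply 8, O at 8 | -1=-1→7; -2=+1→6*; -4=-1→4
ply 9, X at 6 | -1=-1→5*; -2=-1→4; -4=-1→2
ply 10, O at 5 | -1=-1→4; -2=+1→3*; -4=-1→1
ply 11, X at 3 | -1=-1→2*; -2=-1→1
ply 12, O at 2 | -1=-1→1; -2=+1→0*
ply 13: 0 is terminal -1 (X); from 18 depth 18
suppose X passes — search the same position with O to move:
pass> ply 1, O at 18 | -1=-1→17*; -2=-1→16; -4=-1→14
pass> ply 2, X at 17 | -1=-1→16; -2=+1→15*; -4=-1→13
pass> ply 3, O at 15 | -1=-1→14*; -2=-1→13; -4=-1→11
pass> ply 4, X at 14 | -1=-1→13; -2=+1→12*; -4=-1→10
pass> ply 5, O at 12 | -1=-1→11*; -2=-1→10; -4=-1→8
pass> ply 6, X at 11 | -1=-1→10; -2=+1→9*; -4=-1→7
pass> ply 7, O at 9 | -1=-1→8*; -2=-1→7; -4=-1→5
pass> ply 8, X at 8 | -1=-1→7; -2=+1→6*; -4=-1→4
pass> ply 9, O at 6 | -1=-1→5*; -2=-1→4; -4=-1→2
pass> ply 10, X at 5 | -1=-1→4; -2=+1→3*; -4=-1→1
pass> ply 11, O at 3 | -1=-1→2*; -2=-1→1
pass> ply 12, X at 2 | -1=-1→1; -2=+1→0*
pass> ply 13: 0 is terminal -1 (O); from 18 depth 18
for X: play -1, pass +1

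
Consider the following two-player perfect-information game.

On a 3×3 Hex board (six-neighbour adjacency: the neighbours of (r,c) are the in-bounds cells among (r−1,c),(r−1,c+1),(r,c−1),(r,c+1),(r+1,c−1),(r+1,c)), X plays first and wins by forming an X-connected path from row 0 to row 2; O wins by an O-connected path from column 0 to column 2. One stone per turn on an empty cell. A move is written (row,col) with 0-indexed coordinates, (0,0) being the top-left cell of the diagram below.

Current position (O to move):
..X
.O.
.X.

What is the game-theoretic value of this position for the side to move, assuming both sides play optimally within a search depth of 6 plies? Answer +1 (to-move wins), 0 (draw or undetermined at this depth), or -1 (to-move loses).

ply 1, O at ..X/.O./.X. | (0,0)=-1→O.X/.O./.X.; (0,1)=-1→.OX/.O./.X.; (1,0)=-1→..X/OO./.X.; (1,2)=+1→..X/.OO/.X.*; (2,0)=-1→..X/.O./OX.; (2,2)=-1→..X/.O./.XO
ply 2, X at ..X/.OO/.X. | (0,0)=-1→X.X/.OO/.X.*; (0,1)=-1→.XX/.OO/.X.; (1,0)=-1→..X/XOO/.X.; (2,0)=-1→..X/.OO/XX.; (2,2)=-1→..X/.OO/.XX
ply 3, O at X.X/.OO/.X. | (0,1)=+1→XOX/.OO/.X.*; (1,0)=+1→X.X/OOO/.X.; (2,0)=+1→X.X/.OO/OX.; (2,2)=+1→X.X/.OO/.XO
ply 4, X at XOX/.OO/.X. | (1,0)=-1→XOX/XOO/.X.*; (2,0)=-1→XOX/.OO/XX.; (2,2)=-1→XOX/.OO/.XX
ply 5, O at XOX/XOO/.X. | (2,0)=+1→XOX/XOO/OX.*; (2,2)=-1→XOX/XOO/.XO
ply 6: XOX/XOO/OX. is terminal -1 (X); from ..X/.O./.X. depth 6

value(..X/.O./.X., O) = +1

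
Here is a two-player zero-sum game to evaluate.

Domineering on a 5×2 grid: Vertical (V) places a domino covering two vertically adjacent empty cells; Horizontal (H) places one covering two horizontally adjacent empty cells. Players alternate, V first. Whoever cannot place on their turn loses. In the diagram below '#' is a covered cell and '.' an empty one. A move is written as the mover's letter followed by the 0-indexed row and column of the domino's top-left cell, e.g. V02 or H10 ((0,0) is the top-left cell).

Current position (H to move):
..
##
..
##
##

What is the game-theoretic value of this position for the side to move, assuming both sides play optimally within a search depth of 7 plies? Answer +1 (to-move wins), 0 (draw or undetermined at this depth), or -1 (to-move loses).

[../##/../##/##] H move#1: H00:+1/##/##/../##/##*, H20:+1/../##/##/##/##
[##/##/../##/##] end (terminal -1, V#2); searched ../##/../##/## to 7

value(../##/../##/##, H) = +1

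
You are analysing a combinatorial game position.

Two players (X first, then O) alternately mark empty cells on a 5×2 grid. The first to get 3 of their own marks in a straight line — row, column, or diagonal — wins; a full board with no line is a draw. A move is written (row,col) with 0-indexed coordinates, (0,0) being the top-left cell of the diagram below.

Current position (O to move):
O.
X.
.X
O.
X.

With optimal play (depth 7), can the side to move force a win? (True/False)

[O./X./.X/O./X.] O move#1: (0,1):-1/OO/X./.X/O./X., (1,1):+0/O./XO/.X/O./X.*, (2,0):-1/O./X./OX/O./X., (3,1):+0/O./X./.X/OO/X., (4,1):-1/O./X./.X/O./XO
[O./XO/.X/O./X.] X move#2: (0,1):+0/OX/XO/.X/O./X.*, (2,0):+0/O./XO/XX/O./X., (3,1):+0/O./XO/.X/OX/X., (4,1):+0/O./XO/.X/O./XX
[OX/XO/.X/O./X.] O move#3: (2,0):+0/OX/XO/OX/O./X.*, (3,1):+0/OX/XO/.X/OO/X., (4,1):+0/OX/XO/.X/O./XO
[OX/XO/OX/O./X.] X move#4: (3,1):+0/OX/XO/OX/OX/X.*, (4,1):+0/OX/XO/OX/O./XX
[OX/XO/OX/OX/X.] O move#5: (4,1):+0/OX/XO/OX/OX/XO*
[OX/XO/OX/OX/XO] end (terminal +0, X#6); searched O./X./.X/O./X. to 7

O winning at [O./X./.X/O./X.]: False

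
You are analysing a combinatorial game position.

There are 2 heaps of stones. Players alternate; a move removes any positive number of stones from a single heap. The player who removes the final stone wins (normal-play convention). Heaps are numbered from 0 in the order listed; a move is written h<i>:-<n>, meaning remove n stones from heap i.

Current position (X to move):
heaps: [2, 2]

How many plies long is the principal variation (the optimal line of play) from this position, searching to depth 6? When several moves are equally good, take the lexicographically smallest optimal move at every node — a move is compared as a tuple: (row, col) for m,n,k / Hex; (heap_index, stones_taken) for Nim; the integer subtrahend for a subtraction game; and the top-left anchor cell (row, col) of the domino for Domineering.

PV length from [(2,2)]: 4 plies

p1 X@[(2,2)]: h0:-1[(1,2)]-1* h0:-2[(0,2)]-1 h1:-1[(2,1)]-1 h1:-2[(2,0)]-1
p2 O@[(1,2)]: h0:-1[(0,2)]-1 h1:-1[(1,1)]+1* h1:-2[(1,0)]-1
p3 X@[(1,1)]: h0:-1[(0,1)]-1* h1:-1[(1,0)]-1
p4 O@[(0,1)]: h1:-1[(0,0)]+1*
p5 X@[(0,0)] terminal -1; root [(2,2)] d6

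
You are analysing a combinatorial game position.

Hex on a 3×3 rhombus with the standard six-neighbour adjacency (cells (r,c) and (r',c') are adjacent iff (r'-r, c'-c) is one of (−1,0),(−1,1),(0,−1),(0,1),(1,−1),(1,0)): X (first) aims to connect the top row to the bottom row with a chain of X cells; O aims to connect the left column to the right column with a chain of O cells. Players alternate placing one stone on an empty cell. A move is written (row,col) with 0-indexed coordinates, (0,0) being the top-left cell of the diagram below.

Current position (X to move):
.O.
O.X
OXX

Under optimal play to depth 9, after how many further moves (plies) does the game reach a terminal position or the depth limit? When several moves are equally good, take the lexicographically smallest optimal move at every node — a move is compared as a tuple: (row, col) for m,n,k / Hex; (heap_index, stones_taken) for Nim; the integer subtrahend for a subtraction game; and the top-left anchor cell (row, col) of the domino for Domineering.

PV length from [.O./O.X/OXX]: 1 ply

ply 1, X at .O./O.X/OXX | (0,0)=-1→XO./O.X/OXX; (0,2)=+1→.OX/O.X/OXX*; (1,1)=-1→.O./OXX/OXX
ply 2: .OX/O.X/OXX is terminal -1 (O); from .O./O.X/OXX depth 9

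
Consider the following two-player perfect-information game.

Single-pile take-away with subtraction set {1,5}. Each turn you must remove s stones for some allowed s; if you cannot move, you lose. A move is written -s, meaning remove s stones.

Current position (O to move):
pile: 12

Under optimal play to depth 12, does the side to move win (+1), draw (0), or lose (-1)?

value(12, O) = -1

p1 O@[12]: -1[11]-1* -5[7]-1
p2 X@[11]: -1[10]+1* -5[6]+1
p3 O@[10]: -1[9]-1* -5[5]-1
p4 X@[9]: -1[8]+1* -5[4]+1
p5 O@[8]: -1[7]-1* -5[3]-1
p6 X@[7]: -1[6]+1* -5[2]+1
p7 O@[6]: -1[5]-1* -5[1]-1
p8 X@[5]: -1[4]+1* -5[0]+1
p9 O@[4]: -1[3]-1*
p10 X@[3]: -1[2]+1*
p11 O@[2]: -1[1]-1*
p12 X@[1]: -1[0]+1*
p13 O@[0] terminal -1; root [12] d12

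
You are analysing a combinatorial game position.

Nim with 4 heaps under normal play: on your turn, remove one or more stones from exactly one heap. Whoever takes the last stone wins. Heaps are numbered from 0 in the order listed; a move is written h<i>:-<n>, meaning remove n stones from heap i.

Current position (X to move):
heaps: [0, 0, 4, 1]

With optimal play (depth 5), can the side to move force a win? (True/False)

X winning at [(0,0,4,1)]: True

[(0,0,4,1)] X move#1: h2:-1:-1/(0,0,3,1), h2:-2:-1/(0,0,2,1), h2:-3:+1/(0,0,1,1)*, h2:-4:-1/(0,0,0,1), h3:-1:-1/(0,0,4,0)
[(0,0,1,1)] O move#2: h2:-1:-1/(0,0,0,1)*, h3:-1:-1/(0,0,1,0)
[(0,0,0,1)] X move#3: h3:-1:+1/(0,0,0,0)*
[(0,0,0,0)] end (terminal -1, O#4); searched (0,0,4,1) to 5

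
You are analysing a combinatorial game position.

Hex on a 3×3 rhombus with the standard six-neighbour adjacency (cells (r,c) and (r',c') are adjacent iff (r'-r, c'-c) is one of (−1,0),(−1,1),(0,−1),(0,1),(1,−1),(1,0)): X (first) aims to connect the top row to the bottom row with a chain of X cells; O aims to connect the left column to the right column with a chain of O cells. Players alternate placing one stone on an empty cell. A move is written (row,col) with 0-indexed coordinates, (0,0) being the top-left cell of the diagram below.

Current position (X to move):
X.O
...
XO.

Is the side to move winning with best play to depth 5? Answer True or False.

p1 X@[X.O/.../XO.]: (0,1)[XXO/.../XO.]+1* (1,0)[X.O/X../XO.]+1 (1,1)[X.O/.X./XO.]+1 (1,2)[X.O/..X/XO.]-1 (2,2)[X.O/.../XOX]-1
p2 O@[XXO/.../XO.]: (1,0)[XXO/O../XO.]-1* (1,1)[XXO/.O./XO.]-1 (1,2)[XXO/..O/XO.]-1 (2,2)[XXO/.../XOO]-1
p3 X@[XXO/O../XO.]: (1,1)[XXO/OX./XO.]+1* (1,2)[XXO/O.X/XO.]-1 (2,2)[XXO/O../XOX]-1
p4 O@[XXO/OX./XO.] terminal -1; root [X.O/.../XO.] d5

X winning at [X.O/.../XO.]: True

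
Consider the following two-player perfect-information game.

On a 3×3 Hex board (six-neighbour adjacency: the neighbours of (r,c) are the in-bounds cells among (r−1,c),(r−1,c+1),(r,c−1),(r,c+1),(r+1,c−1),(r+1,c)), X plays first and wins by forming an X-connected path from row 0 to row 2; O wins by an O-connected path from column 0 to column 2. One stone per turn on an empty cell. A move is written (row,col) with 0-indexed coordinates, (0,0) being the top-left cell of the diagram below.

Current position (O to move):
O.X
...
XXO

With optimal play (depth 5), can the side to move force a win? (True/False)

O winning at [O.X/.../XXO]: False

[O.X/.../XXO] O move#1: (0,1):-1/OOX/.../XXO*, (1,0):-1/O.X/O../XXO, (1,1):-1/O.X/.O./XXO, (1,2):-1/O.X/..O/XXO
[OOX/.../XXO] X move#2: (1,0):+1/OOX/X../XXO*, (1,1):+1/OOX/.X./XXO, (1,2):+1/OOX/..X/XXO
[OOX/X../XXO] O move#3: (1,1):-1/OOX/XO./XXO*, (1,2):-1/OOX/X.O/XXO
[OOX/XO./XXO] X move#4: (1,2):+1/OOX/XOX/XXO*
[OOX/XOX/XXO] end (terminal -1, O#5); searched O.X/.../XXO to 5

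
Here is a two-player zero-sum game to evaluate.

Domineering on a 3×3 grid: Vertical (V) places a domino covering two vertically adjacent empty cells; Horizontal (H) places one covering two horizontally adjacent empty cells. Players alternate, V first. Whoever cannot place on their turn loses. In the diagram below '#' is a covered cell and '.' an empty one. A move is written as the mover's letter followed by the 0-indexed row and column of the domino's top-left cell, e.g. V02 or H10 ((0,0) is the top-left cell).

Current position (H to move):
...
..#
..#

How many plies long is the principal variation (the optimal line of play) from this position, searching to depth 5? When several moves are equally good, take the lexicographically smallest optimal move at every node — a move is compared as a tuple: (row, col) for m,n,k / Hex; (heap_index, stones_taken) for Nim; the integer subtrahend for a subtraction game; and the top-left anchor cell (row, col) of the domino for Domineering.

PV length from [.../..#/..#]: 1 ply

[.../..#/..#] H move#1: H00:-1/##./..#/..#, H01:-1/.##/..#/..#, H10:+1/.../###/..#*, H20:-1/.../..#/###
[.../###/..#] end (terminal -1, V#2); searched .../..#/..# to 5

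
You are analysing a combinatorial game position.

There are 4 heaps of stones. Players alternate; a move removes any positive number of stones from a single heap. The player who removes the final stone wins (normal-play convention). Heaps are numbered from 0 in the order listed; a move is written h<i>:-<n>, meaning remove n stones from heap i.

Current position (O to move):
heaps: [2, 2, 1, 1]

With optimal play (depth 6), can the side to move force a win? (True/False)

O winning at [(2,2,1,1)]: False

p1 O@[(2,2,1,1)]: h0:-1[(1,2,1,1)]-1* h0:-2[(0,2,1,1)]-1 h1:-1[(2,1,1,1)]-1 h1:-2[(2,0,1,1)]-1 h2:-1[(2,2,0,1)]-1 h3:-1[(2,2,1,0)]-1
p2 X@[(1,2,1,1)]: h0:-1[(0,2,1,1)]-1 h1:-1[(1,1,1,1)]+1* h1:-2[(1,0,1,1)]-1 h2:-1[(1,2,0,1)]-1 h3:-1[(1,2,1,0)]-1
p3 O@[(1,1,1,1)]: h0:-1[(0,1,1,1)]-1* h1:-1[(1,0,1,1)]-1 h2:-1[(1,1,0,1)]-1 h3:-1[(1,1,1,0)]-1
p4 X@[(0,1,1,1)]: h1:-1[(0,0,1,1)]+1* h2:-1[(0,1,0,1)]+1 h3:-1[(0,1,1,0)]+1
p5 O@[(0,0,1,1)]: h2:-1[(0,0,0,1)]-1* h3:-1[(0,0,1,0)]-1
p6 X@[(0,0,0,1)]: h3:-1[(0,0,0,0)]+1*
p7 O@[(0,0,0,0)] terminal -1; root [(2,2,1,1)] d6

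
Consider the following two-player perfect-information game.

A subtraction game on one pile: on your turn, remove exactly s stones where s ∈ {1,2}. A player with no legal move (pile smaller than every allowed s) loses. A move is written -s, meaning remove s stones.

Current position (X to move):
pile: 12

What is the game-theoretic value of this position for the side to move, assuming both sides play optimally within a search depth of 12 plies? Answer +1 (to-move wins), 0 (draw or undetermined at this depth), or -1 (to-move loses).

[12] X move#1: -1:-1/11*, -2:-1/10
[11] O move#2: -1:-1/10, -2:+1/9*
[9] X move#3: -1:-1/8*, -2:-1/7
[8] O move#4: -1:-1/7, -2:+1/6*
[6] X move#5: -1:-1/5*, -2:-1/4
[5] O move#6: -1:-1/4, -2:+1/3*
[3] X move#7: -1:-1/2*, -2:-1/1
[2] O move#8: -1:-1/1, -2:+1/0*
[0] end (terminal -1, X#9); searched 12 to 12

value(12, X) = -1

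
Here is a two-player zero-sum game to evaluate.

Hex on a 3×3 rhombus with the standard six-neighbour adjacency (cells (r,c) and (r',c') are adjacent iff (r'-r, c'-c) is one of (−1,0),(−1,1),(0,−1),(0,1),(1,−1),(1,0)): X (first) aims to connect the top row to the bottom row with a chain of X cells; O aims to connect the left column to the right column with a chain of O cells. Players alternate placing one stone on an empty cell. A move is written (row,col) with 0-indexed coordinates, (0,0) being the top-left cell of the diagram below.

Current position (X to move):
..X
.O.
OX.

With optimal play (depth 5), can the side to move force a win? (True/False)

X winning at [..X/.O./OX.]: True

[..X/.O./OX.] X move#1: (0,0):-1/X.X/.O./OX., (0,1):-1/.XX/.O./OX., (1,0):-1/..X/XO./OX., (1,2):+1/..X/.OX/OX.*, (2,2):-1/..X/.O./OXX
[..X/.OX/OX.] end (terminal -1, O#2); searched ..X/.O./OX. to 5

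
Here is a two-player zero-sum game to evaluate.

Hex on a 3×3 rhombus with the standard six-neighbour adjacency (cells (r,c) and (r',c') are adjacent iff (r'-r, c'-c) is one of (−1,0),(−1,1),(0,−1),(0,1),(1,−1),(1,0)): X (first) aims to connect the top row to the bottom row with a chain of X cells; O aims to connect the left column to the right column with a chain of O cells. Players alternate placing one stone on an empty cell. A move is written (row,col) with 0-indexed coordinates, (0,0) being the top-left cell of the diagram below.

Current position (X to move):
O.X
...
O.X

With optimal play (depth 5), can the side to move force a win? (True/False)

[O.X/.../O.X] X move#1: (0,1):-1/OXX/.../O.X, (1,0):-1/O.X/X../O.X, (1,1):+1/O.X/.X./O.X*, (1,2):+1/O.X/..X/O.X, (2,1):+1/O.X/.../OXX
[O.X/.X./O.X] O move#2: (0,1):-1/OOX/.X./O.X*, (1,0):-1/O.X/OX./O.X, (1,2):-1/O.X/.XO/O.X, (2,1):-1/O.X/.X./OOX
[OOX/.X./O.X] X move#3: (1,0):+1/OOX/XX./O.X*, (1,2):+1/OOX/.XX/O.X, (2,1):+1/OOX/.X./OXX
[OOX/XX./O.X] O move#4: (1,2):-1/OOX/XXO/O.X*, (2,1):-1/OOX/XX./OOX
[OOX/XXO/O.X] X move#5: (2,1):+1/OOX/XXO/OXX*
[OOX/XXO/OXX] end (terminal -1, O#6); searched O.X/.../O.X to 5

X winning at [O.X/.../O.X]: True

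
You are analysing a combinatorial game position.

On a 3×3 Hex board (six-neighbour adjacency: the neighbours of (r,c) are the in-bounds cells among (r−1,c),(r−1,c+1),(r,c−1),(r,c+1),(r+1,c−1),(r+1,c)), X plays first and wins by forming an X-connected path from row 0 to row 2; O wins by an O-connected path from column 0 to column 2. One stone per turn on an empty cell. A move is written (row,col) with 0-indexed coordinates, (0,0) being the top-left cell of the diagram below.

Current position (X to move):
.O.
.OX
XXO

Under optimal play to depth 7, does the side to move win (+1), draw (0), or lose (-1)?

value(.O./.OX/XXO, X) = +1

ply 1, X at .O./.OX/XXO | (0,0)=+1→XO./.OX/XXO*; (0,2)=+1→.OX/.OX/XXO; (1,0)=+1→.O./XOX/XXO
ply 2, O at XO./.OX/XXO | (0,2)=-1→XOO/.OX/XXO*; (1,0)=-1→XO./OOX/XXO
ply 3, X at XOO/.OX/XXO | (1,0)=+1→XOO/XOX/XXO*
ply 4: XOO/XOX/XXO is terminal -1 (O); from .O./.OX/XXO depth 7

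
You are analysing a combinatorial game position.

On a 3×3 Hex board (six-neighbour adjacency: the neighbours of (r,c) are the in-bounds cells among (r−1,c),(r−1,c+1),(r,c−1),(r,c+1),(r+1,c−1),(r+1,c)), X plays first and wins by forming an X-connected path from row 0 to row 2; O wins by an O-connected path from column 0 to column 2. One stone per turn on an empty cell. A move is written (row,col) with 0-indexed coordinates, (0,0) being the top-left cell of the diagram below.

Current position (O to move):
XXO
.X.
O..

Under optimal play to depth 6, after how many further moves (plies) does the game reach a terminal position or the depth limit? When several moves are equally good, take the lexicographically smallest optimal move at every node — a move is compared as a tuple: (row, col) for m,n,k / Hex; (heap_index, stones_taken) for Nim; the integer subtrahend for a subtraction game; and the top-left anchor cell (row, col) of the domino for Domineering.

PV length from [XXO/.X./O..]: 3 plies

[XXO/.X./O..] O move#1: (1,0):-1/XXO/OX./O.., (1,2):-1/XXO/.XO/O.., (2,1):+1/XXO/.X./OO.*, (2,2):-1/XXO/.X./O.O
[XXO/.X./OO.] X move#2: (1,0):-1/XXO/XX./OO.*, (1,2):-1/XXO/.XX/OO., (2,2):-1/XXO/.X./OOX
[XXO/XX./OO.] O move#3: (1,2):+1/XXO/XXO/OO.*, (2,2):+1/XXO/XX./OOO
[XXO/XXO/OO.] end (terminal -1, X#4); searched XXO/.X./O.. to 6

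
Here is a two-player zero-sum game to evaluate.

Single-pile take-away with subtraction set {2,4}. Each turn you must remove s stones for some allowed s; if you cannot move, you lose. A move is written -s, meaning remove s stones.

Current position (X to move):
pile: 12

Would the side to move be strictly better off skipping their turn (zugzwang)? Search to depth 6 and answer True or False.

zugzwang(12, X) = True

[12] X move#1: -2:-1/10*, -4:-1/8
[10] O move#2: -2:-1/8, -4:+1/6*
[6] X move#3: -2:-1/4*, -4:-1/2
[4] O move#4: -2:-1/2, -4:+1/0*
[0] end (terminal -1, X#5); searched 12 to 6
pass branch (O moves first from the same position):
  | [12] O move#1: -2:-1/10*, -4:-1/8
  | [10] X move#2: -2:-1/8, -4:+1/6*
  | [6] O move#3: -2:-1/4*, -4:-1/2
  | [4] X move#4: -2:-1/2, -4:+1/0*
  | [0] end (terminal -1, O#5); searched 12 to 6
X moving scores -1; X passing scores +1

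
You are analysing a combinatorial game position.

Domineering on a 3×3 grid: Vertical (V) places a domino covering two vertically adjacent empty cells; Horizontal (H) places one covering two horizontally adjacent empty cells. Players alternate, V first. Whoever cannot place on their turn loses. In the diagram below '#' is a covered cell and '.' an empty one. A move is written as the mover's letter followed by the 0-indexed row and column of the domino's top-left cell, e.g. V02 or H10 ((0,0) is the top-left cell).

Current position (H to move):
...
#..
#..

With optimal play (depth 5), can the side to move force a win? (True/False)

[.../#../#..] H move#1: H00:-1/##./#../#.., H01:-1/.##/#../#.., H11:+1/.../###/#..*, H21:-1/.../#../###
[.../###/#..] end (terminal -1, V#2); searched .../#../#.. to 5

H winning at [.../#../#..]: True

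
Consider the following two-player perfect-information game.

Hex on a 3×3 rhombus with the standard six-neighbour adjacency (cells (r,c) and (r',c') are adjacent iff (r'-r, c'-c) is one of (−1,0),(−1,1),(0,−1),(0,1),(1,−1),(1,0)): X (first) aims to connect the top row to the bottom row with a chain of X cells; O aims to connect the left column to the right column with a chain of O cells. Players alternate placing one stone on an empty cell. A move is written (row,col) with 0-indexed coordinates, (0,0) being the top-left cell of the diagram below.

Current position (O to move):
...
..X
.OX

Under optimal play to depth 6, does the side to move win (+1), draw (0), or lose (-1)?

value(.../..X/.OX, O) = -1

ply 1, O at .../..X/.OX | (0,0)=-1→O../..X/.OX*; (0,1)=-1→.O./..X/.OX; (0,2)=-1→..O/..X/.OX; (1,0)=-1→.../O.X/.OX; (1,1)=-1→.../.OX/.OX; (2,0)=-1→.../..X/OOX
ply 2, X at O../..X/.OX | (0,1)=+1→OX./..X/.OX*; (0,2)=+1→O.X/..X/.OX; (1,0)=+1→O../X.X/.OX; (1,1)=+1→O../.XX/.OX; (2,0)=+1→O../..X/XOX
ply 3, O at OX./..X/.OX | (0,2)=-1→OXO/..X/.OX*; (1,0)=-1→OX./O.X/.OX; (1,1)=-1→OX./.OX/.OX; (2,0)=-1→OX./..X/OOX
ply 4, X at OXO/..X/.OX | (1,0)=+1→OXO/X.X/.OX*; (1,1)=+1→OXO/.XX/.OX; (2,0)=+1→OXO/..X/XOX
ply 5, O at OXO/X.X/.OX | (1,1)=-1→OXO/XOX/.OX*; (2,0)=-1→OXO/X.X/OOX
ply 6, X at OXO/XOX/.OX | (2,0)=+1→OXO/XOX/XOX*
ply 7: OXO/XOX/XOX is terminal -1 (O); from .../..X/.OX depth 6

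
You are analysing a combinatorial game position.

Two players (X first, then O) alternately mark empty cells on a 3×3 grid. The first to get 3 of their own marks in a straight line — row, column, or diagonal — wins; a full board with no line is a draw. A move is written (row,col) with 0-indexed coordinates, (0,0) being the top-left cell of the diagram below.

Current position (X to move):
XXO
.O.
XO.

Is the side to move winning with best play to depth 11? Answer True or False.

[XXO/.O./XO.] X move#1: (1,0):+1/XXO/XO./XO.*, (1,2):+0/XXO/.OX/XO., (2,2):+0/XXO/.O./XOX
[XXO/XO./XO.] end (terminal -1, O#2); searched XXO/.O./XO. to 11

X winning at [XXO/.O./XO.]: True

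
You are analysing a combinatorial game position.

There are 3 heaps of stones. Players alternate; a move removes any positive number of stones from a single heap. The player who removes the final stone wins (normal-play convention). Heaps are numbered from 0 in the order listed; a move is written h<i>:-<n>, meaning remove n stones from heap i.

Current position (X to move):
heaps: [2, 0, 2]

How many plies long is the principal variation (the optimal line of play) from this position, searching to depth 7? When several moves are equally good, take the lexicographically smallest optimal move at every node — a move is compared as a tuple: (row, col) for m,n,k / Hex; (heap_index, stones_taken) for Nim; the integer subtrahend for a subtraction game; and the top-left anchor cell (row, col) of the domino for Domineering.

PV length from [(2,0,2)]: 4 plies

p1 X@[(2,0,2)]: h0:-1[(1,0,2)]-1* h0:-2[(0,0,2)]-1 h2:-1[(2,0,1)]-1 h2:-2[(2,0,0)]-1
p2 O@[(1,0,2)]: h0:-1[(0,0,2)]-1 h2:-1[(1,0,1)]+1* h2:-2[(1,0,0)]-1
p3 X@[(1,0,1)]: h0:-1[(0,0,1)]-1* h2:-1[(1,0,0)]-1
p4 O@[(0,0,1)]: h2:-1[(0,0,0)]+1*
p5 X@[(0,0,0)] terminal -1; root [(2,0,2)] d7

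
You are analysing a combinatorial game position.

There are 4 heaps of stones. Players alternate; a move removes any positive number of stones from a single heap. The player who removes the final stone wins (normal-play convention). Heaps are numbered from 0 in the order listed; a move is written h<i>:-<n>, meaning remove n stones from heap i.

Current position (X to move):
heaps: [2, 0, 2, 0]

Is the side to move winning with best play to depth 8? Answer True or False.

X winning at [(2,0,2,0)]: False

[(2,0,2,0)] X move#1: h0:-1:-1/(1,0,2,0)*, h0:-2:-1/(0,0,2,0), h2:-1:-1/(2,0,1,0), h2:-2:-1/(2,0,0,0)
[(1,0,2,0)] O move#2: h0:-1:-1/(0,0,2,0), h2:-1:+1/(1,0,1,0)*, h2:-2:-1/(1,0,0,0)
[(1,0,1,0)] X move#3: h0:-1:-1/(0,0,1,0)*, h2:-1:-1/(1,0,0,0)
[(0,0,1,0)] O move#4: h2:-1:+1/(0,0,0,0)*
[(0,0,0,0)] end (terminal -1, X#5); searched (2,0,2,0) to 8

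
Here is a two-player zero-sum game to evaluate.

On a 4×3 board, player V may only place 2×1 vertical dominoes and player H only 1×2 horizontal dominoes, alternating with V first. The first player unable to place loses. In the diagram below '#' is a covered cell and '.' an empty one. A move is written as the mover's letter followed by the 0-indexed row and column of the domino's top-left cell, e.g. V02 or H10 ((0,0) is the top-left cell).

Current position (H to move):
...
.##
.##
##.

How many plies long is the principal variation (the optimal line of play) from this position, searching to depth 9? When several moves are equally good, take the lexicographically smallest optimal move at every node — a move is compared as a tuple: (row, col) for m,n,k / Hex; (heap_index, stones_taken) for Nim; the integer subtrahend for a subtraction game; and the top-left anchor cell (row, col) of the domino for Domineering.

PV length from [.../.##/.##/##.]: 2 plies

ply 1, H at .../.##/.##/##. | H00=-1→##./.##/.##/##.*; H01=-1→.##/.##/.##/##.
ply 2, V at ##./.##/.##/##. | V10=+1→##./###/###/##.*
ply 3: ##./###/###/##. is terminal -1 (H); from .../.##/.##/##. depth 9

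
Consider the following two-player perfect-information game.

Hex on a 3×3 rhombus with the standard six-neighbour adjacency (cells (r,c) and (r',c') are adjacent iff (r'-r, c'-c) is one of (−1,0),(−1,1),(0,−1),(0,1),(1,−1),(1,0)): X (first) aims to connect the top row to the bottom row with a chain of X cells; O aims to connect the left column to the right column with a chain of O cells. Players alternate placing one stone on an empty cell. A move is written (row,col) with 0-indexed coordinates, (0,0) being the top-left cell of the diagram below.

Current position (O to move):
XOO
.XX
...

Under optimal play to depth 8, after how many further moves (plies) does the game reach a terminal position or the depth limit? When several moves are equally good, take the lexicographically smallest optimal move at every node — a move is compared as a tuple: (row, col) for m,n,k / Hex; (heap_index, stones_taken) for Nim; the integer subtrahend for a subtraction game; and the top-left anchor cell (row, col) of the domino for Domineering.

[XOO/.XX/...] O move#1: (1,0):+1/XOO/OXX/...*, (2,0):-1/XOO/.XX/O.., (2,1):-1/XOO/.XX/.O., (2,2):-1/XOO/.XX/..O
[XOO/OXX/...] end (terminal -1, X#2); searched XOO/.XX/... to 8

PV length from [XOO/.XX/...]: 1 ply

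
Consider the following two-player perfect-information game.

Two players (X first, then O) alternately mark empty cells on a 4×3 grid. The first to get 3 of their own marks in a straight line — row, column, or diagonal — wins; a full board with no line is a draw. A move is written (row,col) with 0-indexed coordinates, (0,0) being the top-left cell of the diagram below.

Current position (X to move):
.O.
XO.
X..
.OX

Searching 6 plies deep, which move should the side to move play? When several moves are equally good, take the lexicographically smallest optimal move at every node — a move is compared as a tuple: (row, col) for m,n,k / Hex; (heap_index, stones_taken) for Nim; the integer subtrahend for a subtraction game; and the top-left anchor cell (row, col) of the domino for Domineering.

X's best at [.O./XO./X../.OX]: (0,0)

p1 X@[.O./XO./X../.OX]: (0,0)[XO./XO./X../.OX]+1* (0,2)[.OX/XO./X../.OX]-1 (1,2)[.O./XOX/X../.OX]-1 (2,1)[.O./XO./XX./.OX]+1 (2,2)[.O./XO./X.X/.OX]-1 (3,0)[.O./XO./X../XOX]+1
p2 O@[XO./XO./X../.OX] terminal -1; root [.O./XO./X../.OX] d6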